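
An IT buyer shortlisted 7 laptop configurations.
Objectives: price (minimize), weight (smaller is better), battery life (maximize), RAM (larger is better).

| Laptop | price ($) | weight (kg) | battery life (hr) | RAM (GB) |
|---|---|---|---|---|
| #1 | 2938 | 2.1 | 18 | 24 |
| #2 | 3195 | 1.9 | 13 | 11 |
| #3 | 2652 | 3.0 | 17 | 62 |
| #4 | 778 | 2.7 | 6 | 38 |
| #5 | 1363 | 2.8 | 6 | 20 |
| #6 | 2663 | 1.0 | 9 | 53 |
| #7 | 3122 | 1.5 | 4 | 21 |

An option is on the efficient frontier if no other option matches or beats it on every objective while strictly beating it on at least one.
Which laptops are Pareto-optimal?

#1, #2, #3, #4, #6

#1: not dominated (best battery life).
#2: not dominated.
#3: not dominated (best RAM).
#4: not dominated (best price).
#5: dominated by #4 (price 778≤1363, weight 2.7≤2.8, battery life 6≥6, RAM 38≥20).
#6: not dominated (best weight).
#7: dominated by #6 (price 2663≤3122, weight 1.0≤1.5, battery life 9≥4, RAM 53≥21).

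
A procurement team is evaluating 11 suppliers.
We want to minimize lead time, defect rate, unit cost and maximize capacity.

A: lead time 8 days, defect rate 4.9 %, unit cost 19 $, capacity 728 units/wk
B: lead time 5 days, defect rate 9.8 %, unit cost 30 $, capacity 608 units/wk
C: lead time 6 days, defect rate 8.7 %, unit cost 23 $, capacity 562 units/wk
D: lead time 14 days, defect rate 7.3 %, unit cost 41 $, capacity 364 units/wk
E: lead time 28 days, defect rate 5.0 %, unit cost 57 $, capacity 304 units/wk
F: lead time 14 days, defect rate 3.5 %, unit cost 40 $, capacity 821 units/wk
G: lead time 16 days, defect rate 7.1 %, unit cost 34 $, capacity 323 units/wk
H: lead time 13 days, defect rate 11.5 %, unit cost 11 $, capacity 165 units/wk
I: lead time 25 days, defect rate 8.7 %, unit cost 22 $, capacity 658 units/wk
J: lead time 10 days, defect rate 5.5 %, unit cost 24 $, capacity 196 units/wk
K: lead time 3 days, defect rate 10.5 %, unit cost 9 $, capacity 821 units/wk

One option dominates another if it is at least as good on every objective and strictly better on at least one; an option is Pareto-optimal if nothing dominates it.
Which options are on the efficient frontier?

A: not dominated.
B: not dominated.
C: not dominated.
D: dominated by A (lead time 8≤14, defect rate 4.9≤7.3, unit cost 19≤41, capacity 728≥364).
E: dominated by A (lead time 8≤28, defect rate 4.9≤5.0, unit cost 19≤57, capacity 728≥304).
F: not dominated (best defect rate).
G: dominated by A (lead time 8≤16, defect rate 4.9≤7.1, unit cost 19≤34, capacity 728≥323).
H: dominated by K (lead time 3≤13, defect rate 10.5≤11.5, unit cost 9≤11, capacity 821≥165).
I: dominated by A (lead time 8≤25, defect rate 4.9≤8.7, unit cost 19≤22, capacity 728≥658).
J: dominated by A (lead time 8≤10, defect rate 4.9≤5.5, unit cost 19≤24, capacity 728≥196).
K: not dominated (best lead time).

A, B, C, F, K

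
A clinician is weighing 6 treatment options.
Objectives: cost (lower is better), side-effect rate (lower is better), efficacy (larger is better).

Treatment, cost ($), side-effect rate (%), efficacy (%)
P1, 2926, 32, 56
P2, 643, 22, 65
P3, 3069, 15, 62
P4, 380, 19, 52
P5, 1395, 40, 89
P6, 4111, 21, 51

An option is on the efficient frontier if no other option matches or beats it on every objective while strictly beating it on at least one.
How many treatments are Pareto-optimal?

P1: dominated by P2 (cost 643≤2926, side-effect rate 22≤32, efficacy 65≥56).
P2: not dominated.
P3: not dominated (best side-effect rate).
P4: not dominated (best cost).
P5: not dominated (best efficacy).
P6: dominated by P3 (cost 3069≤4111, side-effect rate 15≤21, efficacy 62≥51).
Pareto-optimal: P2, P3, P4, P5 → 4.

4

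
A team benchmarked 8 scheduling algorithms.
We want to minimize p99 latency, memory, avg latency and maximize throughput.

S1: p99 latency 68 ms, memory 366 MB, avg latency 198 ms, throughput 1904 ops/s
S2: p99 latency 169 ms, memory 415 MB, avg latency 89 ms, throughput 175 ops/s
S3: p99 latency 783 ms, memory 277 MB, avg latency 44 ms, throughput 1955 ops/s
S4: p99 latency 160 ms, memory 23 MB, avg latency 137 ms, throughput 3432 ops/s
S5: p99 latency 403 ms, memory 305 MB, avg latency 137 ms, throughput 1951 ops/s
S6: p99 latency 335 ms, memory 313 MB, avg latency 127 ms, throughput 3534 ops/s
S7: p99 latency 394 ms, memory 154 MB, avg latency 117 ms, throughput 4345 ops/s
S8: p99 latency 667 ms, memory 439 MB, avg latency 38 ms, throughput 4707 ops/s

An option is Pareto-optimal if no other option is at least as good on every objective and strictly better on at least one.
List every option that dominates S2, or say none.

none

S1: worse on avg latency (198 vs 89).
S3: worse on p99 latency (783 vs 169).
S4: worse on avg latency (137 vs 89).
S5: worse on p99 latency (403 vs 169).
S6: worse on p99 latency (335 vs 169).
S7: worse on p99 latency (394 vs 169).
S8: worse on p99 latency (667 vs 169).
No option dominates S2.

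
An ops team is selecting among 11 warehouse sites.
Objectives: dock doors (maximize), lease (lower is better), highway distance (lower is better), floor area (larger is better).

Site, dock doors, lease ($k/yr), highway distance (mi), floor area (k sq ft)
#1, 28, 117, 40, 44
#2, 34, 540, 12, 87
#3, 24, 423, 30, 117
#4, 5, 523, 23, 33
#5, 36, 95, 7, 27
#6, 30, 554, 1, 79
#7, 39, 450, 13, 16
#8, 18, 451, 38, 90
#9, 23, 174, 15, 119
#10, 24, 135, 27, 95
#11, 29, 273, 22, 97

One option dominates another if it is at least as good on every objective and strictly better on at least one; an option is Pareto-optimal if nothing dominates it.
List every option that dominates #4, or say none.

#9, #11

#9: dock doors 23≥5, lease 174≤523, highway distance 15≤23, floor area 119≥33 — dominates #4.
#11: dock doors 29≥5, lease 273≤523, highway distance 22≤23, floor area 97≥33 — dominates #4.
Others (#1, #2, #3, #5, #6, #7, #8, #10) are each worse than #4 on at least one objective.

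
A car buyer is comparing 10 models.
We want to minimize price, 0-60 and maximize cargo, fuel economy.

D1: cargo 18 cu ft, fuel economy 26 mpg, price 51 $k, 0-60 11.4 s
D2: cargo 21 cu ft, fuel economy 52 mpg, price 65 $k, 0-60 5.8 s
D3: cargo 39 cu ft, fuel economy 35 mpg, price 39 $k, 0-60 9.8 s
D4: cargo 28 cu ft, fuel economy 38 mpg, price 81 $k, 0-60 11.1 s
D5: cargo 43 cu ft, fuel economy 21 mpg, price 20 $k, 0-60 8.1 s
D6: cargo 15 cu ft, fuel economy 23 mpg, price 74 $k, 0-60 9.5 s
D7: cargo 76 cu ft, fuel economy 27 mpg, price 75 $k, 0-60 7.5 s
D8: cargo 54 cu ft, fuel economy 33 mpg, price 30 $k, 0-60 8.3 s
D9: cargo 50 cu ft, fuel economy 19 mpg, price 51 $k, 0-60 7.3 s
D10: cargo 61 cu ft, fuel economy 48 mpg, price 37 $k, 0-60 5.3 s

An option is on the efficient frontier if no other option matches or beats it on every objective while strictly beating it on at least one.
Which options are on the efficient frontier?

D1: dominated by D3 (cargo 39≥18, fuel economy 35≥26, price 39≤51, 0-60 9.8≤11.4).
D2: not dominated (best fuel economy).
D3: dominated by D10 (cargo 61≥39, fuel economy 48≥35, price 37≤39, 0-60 5.3≤9.8).
D4: dominated by D10 (cargo 61≥28, fuel economy 48≥38, price 37≤81, 0-60 5.3≤11.1).
D5: not dominated (best price).
D6: dominated by D2 (cargo 21≥15, fuel economy 52≥23, price 65≤74, 0-60 5.8≤9.5).
D7: not dominated (best cargo).
D8: not dominated.
D9: dominated by D10 (cargo 61≥50, fuel economy 48≥19, price 37≤51, 0-60 5.3≤7.3).
D10: not dominated (best 0-60).

D2, D5, D7, D8, D10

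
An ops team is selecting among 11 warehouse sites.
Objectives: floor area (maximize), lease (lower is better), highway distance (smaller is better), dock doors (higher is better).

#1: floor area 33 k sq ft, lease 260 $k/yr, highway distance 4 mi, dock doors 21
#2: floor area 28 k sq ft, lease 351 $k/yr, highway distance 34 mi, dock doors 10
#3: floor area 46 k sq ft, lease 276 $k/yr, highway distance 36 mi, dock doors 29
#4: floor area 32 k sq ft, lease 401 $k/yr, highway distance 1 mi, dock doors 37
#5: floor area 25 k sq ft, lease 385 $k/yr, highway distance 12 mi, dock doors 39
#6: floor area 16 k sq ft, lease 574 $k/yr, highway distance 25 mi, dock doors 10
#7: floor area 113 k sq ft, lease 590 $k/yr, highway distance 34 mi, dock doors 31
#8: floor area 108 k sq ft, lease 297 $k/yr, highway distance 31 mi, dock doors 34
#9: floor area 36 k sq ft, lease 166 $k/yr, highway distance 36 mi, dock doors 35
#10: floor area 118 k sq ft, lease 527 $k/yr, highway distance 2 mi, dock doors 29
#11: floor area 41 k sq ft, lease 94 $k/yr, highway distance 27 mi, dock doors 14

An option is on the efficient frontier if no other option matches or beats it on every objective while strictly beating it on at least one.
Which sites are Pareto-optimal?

#1, #3, #4, #5, #7, #8, #9, #10, #11

#1: not dominated.
#2: dominated by #1 (floor area 33≥28, lease 260≤351, highway distance 4≤34, dock doors 21≥10).
#3: not dominated.
#4: not dominated (best highway distance).
#5: not dominated (best dock doors).
#6: dominated by #1 (floor area 33≥16, lease 260≤574, highway distance 4≤25, dock doors 21≥10).
#7: not dominated.
#8: not dominated.
#9: not dominated.
#10: not dominated (best floor area).
#11: not dominated (best lease).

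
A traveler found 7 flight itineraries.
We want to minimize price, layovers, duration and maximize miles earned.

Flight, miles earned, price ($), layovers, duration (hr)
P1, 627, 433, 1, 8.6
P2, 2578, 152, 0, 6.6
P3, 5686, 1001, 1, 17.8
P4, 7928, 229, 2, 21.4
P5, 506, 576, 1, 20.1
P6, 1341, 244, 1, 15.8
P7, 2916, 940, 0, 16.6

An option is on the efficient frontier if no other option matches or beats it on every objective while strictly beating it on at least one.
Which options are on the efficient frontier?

P2, P3, P4, P7

P1: dominated by P2 (miles earned 2578≥627, price 152≤433, layovers 0≤1, duration 6.6≤8.6).
P2: not dominated (best price).
P3: not dominated.
P4: not dominated (best miles earned).
P5: dominated by P1 (miles earned 627≥506, price 433≤576, layovers 1≤1, duration 8.6≤20.1).
P6: dominated by P2 (miles earned 2578≥1341, price 152≤244, layovers 0≤1, duration 6.6≤15.8).
P7: not dominated.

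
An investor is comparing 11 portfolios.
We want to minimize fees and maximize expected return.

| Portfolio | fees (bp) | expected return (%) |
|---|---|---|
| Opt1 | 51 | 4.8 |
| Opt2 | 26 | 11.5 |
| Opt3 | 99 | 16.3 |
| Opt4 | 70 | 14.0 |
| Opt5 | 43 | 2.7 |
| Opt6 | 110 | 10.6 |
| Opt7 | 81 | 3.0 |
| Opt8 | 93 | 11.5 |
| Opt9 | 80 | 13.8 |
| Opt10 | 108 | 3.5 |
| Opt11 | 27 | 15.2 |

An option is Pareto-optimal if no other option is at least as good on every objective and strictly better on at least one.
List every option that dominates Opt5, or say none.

Opt2: fees 26≤43, expected return 11.5≥2.7 — dominates Opt5.
Opt11: fees 27≤43, expected return 15.2≥2.7 — dominates Opt5.
Others (Opt1, Opt3, Opt4, Opt6, Opt7, Opt8, Opt9, Opt10) are each worse than Opt5 on at least one objective.

Opt2, Opt11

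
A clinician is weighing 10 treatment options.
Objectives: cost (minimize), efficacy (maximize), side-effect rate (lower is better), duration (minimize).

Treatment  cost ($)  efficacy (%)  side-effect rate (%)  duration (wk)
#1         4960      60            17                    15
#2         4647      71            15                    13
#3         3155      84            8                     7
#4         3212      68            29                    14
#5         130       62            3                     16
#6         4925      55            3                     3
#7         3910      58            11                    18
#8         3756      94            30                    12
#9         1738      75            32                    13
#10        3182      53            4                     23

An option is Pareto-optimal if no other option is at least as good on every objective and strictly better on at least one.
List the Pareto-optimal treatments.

#1: dominated by #2 (cost 4647≤4960, efficacy 71≥60, side-effect rate 15≤17, duration 13≤15).
#2: dominated by #3 (cost 3155≤4647, efficacy 84≥71, side-effect rate 8≤15, duration 7≤13).
#3: not dominated.
#4: dominated by #3 (cost 3155≤3212, efficacy 84≥68, side-effect rate 8≤29, duration 7≤14).
#5: not dominated (best cost).
#6: not dominated (best duration).
#7: dominated by #3 (cost 3155≤3910, efficacy 84≥58, side-effect rate 8≤11, duration 7≤18).
#8: not dominated (best efficacy).
#9: not dominated.
#10: dominated by #5 (cost 130≤3182, efficacy 62≥53, side-effect rate 3≤4, duration 16≤23).

#3, #5, #6, #8, #9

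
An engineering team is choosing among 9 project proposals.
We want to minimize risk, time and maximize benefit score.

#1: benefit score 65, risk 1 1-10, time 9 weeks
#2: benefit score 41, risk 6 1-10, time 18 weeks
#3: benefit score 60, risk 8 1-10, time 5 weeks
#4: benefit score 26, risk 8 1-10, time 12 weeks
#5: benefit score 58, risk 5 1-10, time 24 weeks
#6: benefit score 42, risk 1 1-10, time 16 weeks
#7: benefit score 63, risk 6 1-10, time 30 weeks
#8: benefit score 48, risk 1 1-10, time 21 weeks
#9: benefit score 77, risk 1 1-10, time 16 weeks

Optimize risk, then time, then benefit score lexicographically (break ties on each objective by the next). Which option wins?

#1

First minimize risk: best is 1, kept {#1, #6, #8, #9}.
Then minimize time: best is 9, kept {#1}.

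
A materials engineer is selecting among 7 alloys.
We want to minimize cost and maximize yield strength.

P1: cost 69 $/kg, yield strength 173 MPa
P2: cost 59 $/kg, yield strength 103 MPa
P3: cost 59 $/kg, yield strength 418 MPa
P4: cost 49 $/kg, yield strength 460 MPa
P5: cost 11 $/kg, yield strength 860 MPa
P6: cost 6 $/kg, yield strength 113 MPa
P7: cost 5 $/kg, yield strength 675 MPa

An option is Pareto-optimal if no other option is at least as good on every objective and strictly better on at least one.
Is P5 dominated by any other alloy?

No

P1: worse on cost (69 vs 11).
P2: worse on cost (59 vs 11).
P3: worse on cost (59 vs 11).
P4: worse on cost (49 vs 11).
P6: worse on yield strength (113 vs 860).
P7: worse on yield strength (675 vs 860).
No option is at least as good as P5 on every objective and strictly better on one.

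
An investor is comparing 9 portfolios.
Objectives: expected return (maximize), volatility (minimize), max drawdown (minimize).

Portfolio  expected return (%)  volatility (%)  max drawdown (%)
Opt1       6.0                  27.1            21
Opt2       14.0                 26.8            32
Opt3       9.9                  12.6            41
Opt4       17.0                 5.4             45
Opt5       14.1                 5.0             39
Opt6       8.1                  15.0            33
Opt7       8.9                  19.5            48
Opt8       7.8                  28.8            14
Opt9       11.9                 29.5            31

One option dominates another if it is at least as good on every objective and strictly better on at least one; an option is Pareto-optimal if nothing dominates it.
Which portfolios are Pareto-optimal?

Opt1: not dominated.
Opt2: not dominated.
Opt3: dominated by Opt5 (expected return 14.1≥9.9, volatility 5.0≤12.6, max drawdown 39≤41).
Opt4: not dominated (best expected return).
Opt5: not dominated (best volatility).
Opt6: not dominated.
Opt7: dominated by Opt3 (expected return 9.9≥8.9, volatility 12.6≤19.5, max drawdown 41≤48).
Opt8: not dominated (best max drawdown).
Opt9: not dominated.

Opt1, Opt2, Opt4, Opt5, Opt6, Opt8, Opt9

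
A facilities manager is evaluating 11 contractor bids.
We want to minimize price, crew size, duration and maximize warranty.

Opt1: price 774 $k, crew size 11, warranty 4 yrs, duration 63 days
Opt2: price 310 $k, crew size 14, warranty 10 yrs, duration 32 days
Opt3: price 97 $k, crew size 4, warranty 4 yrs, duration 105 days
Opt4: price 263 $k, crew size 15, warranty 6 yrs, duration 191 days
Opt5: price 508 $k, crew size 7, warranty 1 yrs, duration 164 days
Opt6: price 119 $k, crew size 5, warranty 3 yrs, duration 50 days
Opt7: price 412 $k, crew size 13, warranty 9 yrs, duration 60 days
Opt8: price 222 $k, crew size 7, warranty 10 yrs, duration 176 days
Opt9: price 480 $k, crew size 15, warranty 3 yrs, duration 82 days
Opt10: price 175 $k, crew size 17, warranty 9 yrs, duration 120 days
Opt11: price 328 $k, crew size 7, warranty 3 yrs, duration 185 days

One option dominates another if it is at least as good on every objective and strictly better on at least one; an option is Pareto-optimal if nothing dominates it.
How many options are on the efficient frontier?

7

Opt1: not dominated.
Opt2: not dominated (best duration).
Opt3: not dominated (best price).
Opt4: dominated by Opt8 (price 222≤263, crew size 7≤15, warranty 10≥6, duration 176≤191).
Opt5: dominated by Opt3 (price 97≤508, crew size 4≤7, warranty 4≥1, duration 105≤164).
Opt6: not dominated.
Opt7: not dominated.
Opt8: not dominated.
Opt9: dominated by Opt2 (price 310≤480, crew size 14≤15, warranty 10≥3, duration 32≤82).
Opt10: not dominated.
Opt11: dominated by Opt3 (price 97≤328, crew size 4≤7, warranty 4≥3, duration 105≤185).
Pareto-optimal: Opt1, Opt2, Opt3, Opt6, Opt7, Opt8, Opt10 → 7.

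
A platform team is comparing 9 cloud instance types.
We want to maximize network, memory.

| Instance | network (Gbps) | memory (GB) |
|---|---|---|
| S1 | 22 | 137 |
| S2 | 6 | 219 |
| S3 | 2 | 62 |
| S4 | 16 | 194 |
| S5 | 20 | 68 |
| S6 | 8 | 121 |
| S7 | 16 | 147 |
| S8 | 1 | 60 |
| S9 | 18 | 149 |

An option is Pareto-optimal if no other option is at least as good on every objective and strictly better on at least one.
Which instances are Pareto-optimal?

S1: not dominated (best network).
S2: not dominated (best memory).
S3: dominated by S1 (network 22≥2, memory 137≥62).
S4: not dominated.
S5: dominated by S1 (network 22≥20, memory 137≥68).
S6: dominated by S1 (network 22≥8, memory 137≥121).
S7: dominated by S4 (network 16≥16, memory 194≥147).
S8: dominated by S1 (network 22≥1, memory 137≥60).
S9: not dominated.

S1, S2, S4, S9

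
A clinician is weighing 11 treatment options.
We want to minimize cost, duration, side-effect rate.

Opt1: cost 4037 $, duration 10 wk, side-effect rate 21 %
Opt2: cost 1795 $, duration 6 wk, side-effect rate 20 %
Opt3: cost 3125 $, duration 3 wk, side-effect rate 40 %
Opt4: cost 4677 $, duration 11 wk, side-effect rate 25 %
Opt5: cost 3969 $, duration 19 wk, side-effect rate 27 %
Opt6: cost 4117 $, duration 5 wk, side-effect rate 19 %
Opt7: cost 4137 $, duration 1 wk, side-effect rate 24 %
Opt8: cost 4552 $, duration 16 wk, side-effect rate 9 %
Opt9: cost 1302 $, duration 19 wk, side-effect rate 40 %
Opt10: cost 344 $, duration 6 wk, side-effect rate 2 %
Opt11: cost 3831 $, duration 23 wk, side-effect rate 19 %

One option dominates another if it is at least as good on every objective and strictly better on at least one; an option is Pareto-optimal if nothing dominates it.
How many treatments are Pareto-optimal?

4

Opt1: dominated by Opt2 (cost 1795≤4037, duration 6≤10, side-effect rate 20≤21).
Opt2: dominated by Opt10 (cost 344≤1795, duration 6≤6, side-effect rate 2≤20).
Opt3: not dominated.
Opt4: dominated by Opt1 (cost 4037≤4677, duration 10≤11, side-effect rate 21≤25).
Opt5: dominated by Opt2 (cost 1795≤3969, duration 6≤19, side-effect rate 20≤27).
Opt6: not dominated.
Opt7: not dominated (best duration).
Opt8: dominated by Opt10 (cost 344≤4552, duration 6≤16, side-effect rate 2≤9).
Opt9: dominated by Opt10 (cost 344≤1302, duration 6≤19, side-effect rate 2≤40).
Opt10: not dominated (best cost).
Opt11: dominated by Opt10 (cost 344≤3831, duration 6≤23, side-effect rate 2≤19).
Pareto-optimal: Opt3, Opt6, Opt7, Opt10 → 4.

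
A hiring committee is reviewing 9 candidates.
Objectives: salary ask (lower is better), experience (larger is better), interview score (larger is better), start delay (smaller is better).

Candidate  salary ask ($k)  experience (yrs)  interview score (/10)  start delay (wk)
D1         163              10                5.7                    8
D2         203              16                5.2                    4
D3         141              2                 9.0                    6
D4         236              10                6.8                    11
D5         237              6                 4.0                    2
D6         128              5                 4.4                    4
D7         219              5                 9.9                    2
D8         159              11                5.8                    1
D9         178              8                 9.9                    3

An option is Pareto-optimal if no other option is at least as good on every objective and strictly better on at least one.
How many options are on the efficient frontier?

D1: dominated by D8 (salary ask 159≤163, experience 11≥10, interview score 5.8≥5.7, start delay 1≤8).
D2: not dominated (best experience).
D3: not dominated.
D4: not dominated.
D5: dominated by D8 (salary ask 159≤237, experience 11≥6, interview score 5.8≥4.0, start delay 1≤2).
D6: not dominated (best salary ask).
D7: not dominated.
D8: not dominated (best start delay).
D9: not dominated.
Pareto-optimal: D2, D3, D4, D6, D7, D8, D9 → 7.

7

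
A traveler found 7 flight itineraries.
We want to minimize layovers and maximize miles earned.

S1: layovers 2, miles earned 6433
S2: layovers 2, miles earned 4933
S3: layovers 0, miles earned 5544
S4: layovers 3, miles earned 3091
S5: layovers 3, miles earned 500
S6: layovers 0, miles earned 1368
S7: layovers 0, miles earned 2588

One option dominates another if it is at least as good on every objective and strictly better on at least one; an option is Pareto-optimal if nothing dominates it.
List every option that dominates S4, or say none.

S1, S2, S3

S1: layovers 2≤3, miles earned 6433≥3091 — dominates S4.
S2: layovers 2≤3, miles earned 4933≥3091 — dominates S4.
S3: layovers 0≤3, miles earned 5544≥3091 — dominates S4.
Others (S5, S6, S7) are each worse than S4 on at least one objective.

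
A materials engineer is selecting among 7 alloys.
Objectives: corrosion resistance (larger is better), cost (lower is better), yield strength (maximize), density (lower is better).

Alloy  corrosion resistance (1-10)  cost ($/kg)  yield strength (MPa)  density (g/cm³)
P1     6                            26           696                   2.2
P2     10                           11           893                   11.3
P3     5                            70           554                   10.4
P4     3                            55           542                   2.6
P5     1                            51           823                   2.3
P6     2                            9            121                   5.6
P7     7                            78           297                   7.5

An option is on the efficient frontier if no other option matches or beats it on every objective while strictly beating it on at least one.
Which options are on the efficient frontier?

P1: not dominated (best density).
P2: not dominated (best corrosion resistance).
P3: dominated by P1 (corrosion resistance 6≥5, cost 26≤70, yield strength 696≥554, density 2.2≤10.4).
P4: dominated by P1 (corrosion resistance 6≥3, cost 26≤55, yield strength 696≥542, density 2.2≤2.6).
P5: not dominated.
P6: not dominated (best cost).
P7: not dominated.

P1, P2, P5, P6, P7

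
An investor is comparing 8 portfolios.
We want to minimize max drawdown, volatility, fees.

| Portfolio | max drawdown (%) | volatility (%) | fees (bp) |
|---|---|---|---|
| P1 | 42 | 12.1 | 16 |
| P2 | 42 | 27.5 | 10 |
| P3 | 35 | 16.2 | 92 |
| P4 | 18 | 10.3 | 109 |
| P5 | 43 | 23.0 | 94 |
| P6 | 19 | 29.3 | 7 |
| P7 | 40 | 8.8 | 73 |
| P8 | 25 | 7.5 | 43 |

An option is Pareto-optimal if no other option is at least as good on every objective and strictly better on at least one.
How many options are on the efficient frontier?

P1: not dominated.
P2: not dominated.
P3: dominated by P8 (max drawdown 25≤35, volatility 7.5≤16.2, fees 43≤92).
P4: not dominated (best max drawdown).
P5: dominated by P1 (max drawdown 42≤43, volatility 12.1≤23.0, fees 16≤94).
P6: not dominated (best fees).
P7: dominated by P8 (max drawdown 25≤40, volatility 7.5≤8.8, fees 43≤73).
P8: not dominated (best volatility).
Pareto-optimal: P1, P2, P4, P6, P8 → 5.

5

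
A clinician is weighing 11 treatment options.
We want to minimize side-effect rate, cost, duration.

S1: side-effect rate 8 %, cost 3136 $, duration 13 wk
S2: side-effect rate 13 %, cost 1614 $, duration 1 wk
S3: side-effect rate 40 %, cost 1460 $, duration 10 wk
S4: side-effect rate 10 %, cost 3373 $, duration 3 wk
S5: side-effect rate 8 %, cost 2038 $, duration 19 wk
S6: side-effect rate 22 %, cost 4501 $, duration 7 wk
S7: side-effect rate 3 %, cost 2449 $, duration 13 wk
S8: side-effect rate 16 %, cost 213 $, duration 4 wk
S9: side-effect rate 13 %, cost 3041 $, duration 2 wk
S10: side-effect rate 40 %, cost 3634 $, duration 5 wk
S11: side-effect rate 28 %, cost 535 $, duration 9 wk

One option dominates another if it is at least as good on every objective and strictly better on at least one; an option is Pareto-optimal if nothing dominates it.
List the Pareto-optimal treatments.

S1: dominated by S7 (side-effect rate 3≤8, cost 2449≤3136, duration 13≤13).
S2: not dominated (best duration).
S3: dominated by S8 (side-effect rate 16≤40, cost 213≤1460, duration 4≤10).
S4: not dominated.
S5: not dominated.
S6: dominated by S2 (side-effect rate 13≤22, cost 1614≤4501, duration 1≤7).
S7: not dominated (best side-effect rate).
S8: not dominated (best cost).
S9: dominated by S2 (side-effect rate 13≤13, cost 1614≤3041, duration 1≤2).
S10: dominated by S2 (side-effect rate 13≤40, cost 1614≤3634, duration 1≤5).
S11: dominated by S8 (side-effect rate 16≤28, cost 213≤535, duration 4≤9).

S2, S4, S5, S7, S8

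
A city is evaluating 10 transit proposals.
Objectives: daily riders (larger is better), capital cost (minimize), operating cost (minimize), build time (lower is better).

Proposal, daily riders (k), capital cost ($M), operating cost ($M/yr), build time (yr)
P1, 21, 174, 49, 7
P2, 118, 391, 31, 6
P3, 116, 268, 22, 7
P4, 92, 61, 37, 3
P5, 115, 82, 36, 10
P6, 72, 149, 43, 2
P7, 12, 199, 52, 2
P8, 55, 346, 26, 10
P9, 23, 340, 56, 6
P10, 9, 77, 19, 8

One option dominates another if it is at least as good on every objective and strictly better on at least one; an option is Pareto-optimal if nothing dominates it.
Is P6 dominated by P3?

No

P3 vs P6: P3 is worse on capital cost (268 vs 149), so it does not dominate P6.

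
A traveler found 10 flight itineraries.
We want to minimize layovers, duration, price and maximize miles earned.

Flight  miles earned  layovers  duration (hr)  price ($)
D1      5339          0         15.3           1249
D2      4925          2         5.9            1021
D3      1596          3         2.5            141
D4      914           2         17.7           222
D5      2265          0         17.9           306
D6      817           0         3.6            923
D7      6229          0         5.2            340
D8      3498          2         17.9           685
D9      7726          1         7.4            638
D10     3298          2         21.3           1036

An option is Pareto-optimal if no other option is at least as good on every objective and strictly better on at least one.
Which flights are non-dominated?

D1: dominated by D7 (miles earned 6229≥5339, layovers 0≤0, duration 5.2≤15.3, price 340≤1249).
D2: dominated by D7 (miles earned 6229≥4925, layovers 0≤2, duration 5.2≤5.9, price 340≤1021).
D3: not dominated (best duration).
D4: not dominated.
D5: not dominated.
D6: not dominated.
D7: not dominated.
D8: dominated by D7 (miles earned 6229≥3498, layovers 0≤2, duration 5.2≤17.9, price 340≤685).
D9: not dominated (best miles earned).
D10: dominated by D2 (miles earned 4925≥3298, layovers 2≤2, duration 5.9≤21.3, price 1021≤1036).

D3, D4, D5, D6, D7, D9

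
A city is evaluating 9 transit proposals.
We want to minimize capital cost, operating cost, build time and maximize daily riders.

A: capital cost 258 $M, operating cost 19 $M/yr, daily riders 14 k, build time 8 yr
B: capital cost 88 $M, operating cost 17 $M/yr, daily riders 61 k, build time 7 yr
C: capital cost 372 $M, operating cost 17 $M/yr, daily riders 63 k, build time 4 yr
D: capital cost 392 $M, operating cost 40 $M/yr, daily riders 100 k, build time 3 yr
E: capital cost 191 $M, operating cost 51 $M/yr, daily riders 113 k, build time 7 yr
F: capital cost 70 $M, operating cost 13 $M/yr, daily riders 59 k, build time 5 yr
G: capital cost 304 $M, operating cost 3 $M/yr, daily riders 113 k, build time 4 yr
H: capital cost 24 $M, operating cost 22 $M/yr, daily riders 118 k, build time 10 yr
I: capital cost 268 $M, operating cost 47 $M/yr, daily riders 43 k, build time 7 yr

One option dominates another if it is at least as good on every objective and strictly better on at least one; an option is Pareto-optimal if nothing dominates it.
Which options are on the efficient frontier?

B, D, E, F, G, H

A: dominated by B (capital cost 88≤258, operating cost 17≤19, daily riders 61≥14, build time 7≤8).
B: not dominated.
C: dominated by G (capital cost 304≤372, operating cost 3≤17, daily riders 113≥63, build time 4≤4).
D: not dominated (best build time).
E: not dominated.
F: not dominated.
G: not dominated (best operating cost).
H: not dominated (best capital cost).
I: dominated by B (capital cost 88≤268, operating cost 17≤47, daily riders 61≥43, build time 7≤7).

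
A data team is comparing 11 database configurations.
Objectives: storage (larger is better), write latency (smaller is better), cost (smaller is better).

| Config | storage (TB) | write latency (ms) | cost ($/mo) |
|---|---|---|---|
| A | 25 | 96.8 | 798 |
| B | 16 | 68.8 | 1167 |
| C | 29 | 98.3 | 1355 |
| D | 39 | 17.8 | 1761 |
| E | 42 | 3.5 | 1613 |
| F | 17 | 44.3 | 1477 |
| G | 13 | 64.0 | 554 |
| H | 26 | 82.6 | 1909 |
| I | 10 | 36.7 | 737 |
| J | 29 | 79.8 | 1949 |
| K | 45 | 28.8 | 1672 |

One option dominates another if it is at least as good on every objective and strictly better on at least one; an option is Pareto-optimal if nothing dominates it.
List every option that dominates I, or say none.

A: worse on write latency (96.8 vs 36.7).
B: worse on write latency (68.8 vs 36.7).
C: worse on write latency (98.3 vs 36.7).
D: worse on cost (1761 vs 737).
E: worse on cost (1613 vs 737).
F: worse on write latency (44.3 vs 36.7).
G: worse on write latency (64.0 vs 36.7).
H: worse on write latency (82.6 vs 36.7).
J: worse on write latency (79.8 vs 36.7).
K: worse on cost (1672 vs 737).
No option dominates I.

none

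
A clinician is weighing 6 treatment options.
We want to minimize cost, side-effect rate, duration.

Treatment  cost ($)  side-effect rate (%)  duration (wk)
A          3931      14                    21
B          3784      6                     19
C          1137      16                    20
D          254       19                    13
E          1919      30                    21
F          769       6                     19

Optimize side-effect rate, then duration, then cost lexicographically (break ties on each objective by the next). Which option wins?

First minimize side-effect rate: best is 6, kept {B, F}.
Then minimize duration: best is 19, kept {B, F}.
Then minimize cost: best is 769, kept {F}.

F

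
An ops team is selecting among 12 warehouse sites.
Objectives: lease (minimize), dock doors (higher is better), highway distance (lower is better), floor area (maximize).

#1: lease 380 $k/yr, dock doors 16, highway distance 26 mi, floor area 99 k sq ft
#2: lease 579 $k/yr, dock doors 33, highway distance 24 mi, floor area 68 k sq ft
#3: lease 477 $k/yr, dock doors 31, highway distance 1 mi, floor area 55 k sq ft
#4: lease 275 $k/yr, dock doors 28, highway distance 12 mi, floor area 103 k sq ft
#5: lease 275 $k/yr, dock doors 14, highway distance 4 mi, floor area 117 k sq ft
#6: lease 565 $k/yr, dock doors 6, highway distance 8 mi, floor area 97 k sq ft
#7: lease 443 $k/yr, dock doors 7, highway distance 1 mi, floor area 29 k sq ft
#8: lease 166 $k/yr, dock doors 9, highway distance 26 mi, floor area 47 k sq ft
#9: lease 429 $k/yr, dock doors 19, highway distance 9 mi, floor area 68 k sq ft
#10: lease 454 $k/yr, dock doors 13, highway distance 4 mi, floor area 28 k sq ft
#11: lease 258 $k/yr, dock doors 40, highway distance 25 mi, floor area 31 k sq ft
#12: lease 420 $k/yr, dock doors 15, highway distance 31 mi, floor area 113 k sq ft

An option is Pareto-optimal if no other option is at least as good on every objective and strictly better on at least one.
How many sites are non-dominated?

#1: dominated by #4 (lease 275≤380, dock doors 28≥16, highway distance 12≤26, floor area 103≥99).
#2: not dominated.
#3: not dominated.
#4: not dominated.
#5: not dominated (best floor area).
#6: dominated by #5 (lease 275≤565, dock doors 14≥6, highway distance 4≤8, floor area 117≥97).
#7: not dominated.
#8: not dominated (best lease).
#9: not dominated.
#10: dominated by #5 (lease 275≤454, dock doors 14≥13, highway distance 4≤4, floor area 117≥28).
#11: not dominated (best dock doors).
#12: not dominated.
Pareto-optimal: #2, #3, #4, #5, #7, #8, #9, #11, #12 → 9.

9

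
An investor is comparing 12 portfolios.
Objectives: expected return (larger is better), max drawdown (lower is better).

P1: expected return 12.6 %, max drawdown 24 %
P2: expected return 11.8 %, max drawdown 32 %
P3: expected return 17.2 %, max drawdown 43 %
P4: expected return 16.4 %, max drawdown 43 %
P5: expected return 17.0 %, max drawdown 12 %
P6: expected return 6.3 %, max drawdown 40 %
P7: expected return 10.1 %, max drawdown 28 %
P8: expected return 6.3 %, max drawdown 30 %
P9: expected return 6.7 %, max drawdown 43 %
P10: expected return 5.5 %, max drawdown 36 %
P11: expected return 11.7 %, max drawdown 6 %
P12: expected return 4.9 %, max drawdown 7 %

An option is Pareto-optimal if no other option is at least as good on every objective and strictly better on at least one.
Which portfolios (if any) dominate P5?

P1: worse on expected return (12.6 vs 17.0).
P2: worse on expected return (11.8 vs 17.0).
P3: worse on max drawdown (43 vs 12).
P4: worse on expected return (16.4 vs 17.0).
P6: worse on expected return (6.3 vs 17.0).
P7: worse on expected return (10.1 vs 17.0).
P8: worse on expected return (6.3 vs 17.0).
P9: worse on expected return (6.7 vs 17.0).
P10: worse on expected return (5.5 vs 17.0).
P11: worse on expected return (11.7 vs 17.0).
P12: worse on expected return (4.9 vs 17.0).
No option dominates P5.

none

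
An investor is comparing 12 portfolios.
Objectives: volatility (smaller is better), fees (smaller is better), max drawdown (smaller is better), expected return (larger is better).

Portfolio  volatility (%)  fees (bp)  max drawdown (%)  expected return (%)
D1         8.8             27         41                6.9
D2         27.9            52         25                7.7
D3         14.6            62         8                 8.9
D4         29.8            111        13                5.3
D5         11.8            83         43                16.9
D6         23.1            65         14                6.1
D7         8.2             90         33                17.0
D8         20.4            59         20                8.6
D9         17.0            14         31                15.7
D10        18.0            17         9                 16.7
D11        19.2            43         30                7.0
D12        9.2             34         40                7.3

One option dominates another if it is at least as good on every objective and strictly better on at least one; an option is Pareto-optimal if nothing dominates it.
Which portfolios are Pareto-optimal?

D1: not dominated.
D2: dominated by D10 (volatility 18.0≤27.9, fees 17≤52, max drawdown 9≤25, expected return 16.7≥7.7).
D3: not dominated (best max drawdown).
D4: dominated by D3 (volatility 14.6≤29.8, fees 62≤111, max drawdown 8≤13, expected return 8.9≥5.3).
D5: not dominated.
D6: dominated by D3 (volatility 14.6≤23.1, fees 62≤65, max drawdown 8≤14, expected return 8.9≥6.1).
D7: not dominated (best volatility).
D8: dominated by D10 (volatility 18.0≤20.4, fees 17≤59, max drawdown 9≤20, expected return 16.7≥8.6).
D9: not dominated (best fees).
D10: not dominated.
D11: dominated by D10 (volatility 18.0≤19.2, fees 17≤43, max drawdown 9≤30, expected return 16.7≥7.0).
D12: not dominated.

D1, D3, D5, D7, D9, D10, D12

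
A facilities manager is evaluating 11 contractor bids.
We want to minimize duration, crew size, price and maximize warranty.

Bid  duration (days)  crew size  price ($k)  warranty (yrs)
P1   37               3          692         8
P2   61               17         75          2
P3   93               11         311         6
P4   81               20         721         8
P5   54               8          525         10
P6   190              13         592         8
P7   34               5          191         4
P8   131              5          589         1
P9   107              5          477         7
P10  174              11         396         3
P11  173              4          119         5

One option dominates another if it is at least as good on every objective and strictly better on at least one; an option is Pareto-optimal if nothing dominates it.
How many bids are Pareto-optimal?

7

P1: not dominated (best crew size).
P2: not dominated (best price).
P3: not dominated.
P4: dominated by P1 (duration 37≤81, crew size 3≤20, price 692≤721, warranty 8≥8).
P5: not dominated (best warranty).
P6: dominated by P5 (duration 54≤190, crew size 8≤13, price 525≤592, warranty 10≥8).
P7: not dominated (best duration).
P8: dominated by P7 (duration 34≤131, crew size 5≤5, price 191≤589, warranty 4≥1).
P9: not dominated.
P10: dominated by P3 (duration 93≤174, crew size 11≤11, price 311≤396, warranty 6≥3).
P11: not dominated.
Pareto-optimal: P1, P2, P3, P5, P7, P9, P11 → 7.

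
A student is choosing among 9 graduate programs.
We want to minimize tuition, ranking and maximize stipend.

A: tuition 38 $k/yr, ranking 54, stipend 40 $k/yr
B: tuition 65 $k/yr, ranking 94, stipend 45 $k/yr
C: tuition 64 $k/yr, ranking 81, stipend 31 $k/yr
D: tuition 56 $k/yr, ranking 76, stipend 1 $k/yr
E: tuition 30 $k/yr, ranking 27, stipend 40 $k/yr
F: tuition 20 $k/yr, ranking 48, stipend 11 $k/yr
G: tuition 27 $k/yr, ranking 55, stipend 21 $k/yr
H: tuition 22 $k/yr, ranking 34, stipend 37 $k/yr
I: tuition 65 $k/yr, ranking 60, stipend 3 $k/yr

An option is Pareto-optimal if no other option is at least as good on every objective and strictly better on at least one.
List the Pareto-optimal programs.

B, E, F, H

A: dominated by E (tuition 30≤38, ranking 27≤54, stipend 40≥40).
B: not dominated (best stipend).
C: dominated by A (tuition 38≤64, ranking 54≤81, stipend 40≥31).
D: dominated by A (tuition 38≤56, ranking 54≤76, stipend 40≥1).
E: not dominated (best ranking).
F: not dominated (best tuition).
G: dominated by H (tuition 22≤27, ranking 34≤55, stipend 37≥21).
H: not dominated.
I: dominated by A (tuition 38≤65, ranking 54≤60, stipend 40≥3).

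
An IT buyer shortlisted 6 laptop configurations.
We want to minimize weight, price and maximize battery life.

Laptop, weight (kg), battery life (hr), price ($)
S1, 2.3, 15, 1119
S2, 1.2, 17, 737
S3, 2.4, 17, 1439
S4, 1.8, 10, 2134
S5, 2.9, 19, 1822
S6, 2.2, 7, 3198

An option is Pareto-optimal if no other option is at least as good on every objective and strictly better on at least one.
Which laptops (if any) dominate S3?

S2: weight 1.2≤2.4, battery life 17≥17, price 737≤1439 — dominates S3.
Others (S1, S4, S5, S6) are each worse than S3 on at least one objective.

S2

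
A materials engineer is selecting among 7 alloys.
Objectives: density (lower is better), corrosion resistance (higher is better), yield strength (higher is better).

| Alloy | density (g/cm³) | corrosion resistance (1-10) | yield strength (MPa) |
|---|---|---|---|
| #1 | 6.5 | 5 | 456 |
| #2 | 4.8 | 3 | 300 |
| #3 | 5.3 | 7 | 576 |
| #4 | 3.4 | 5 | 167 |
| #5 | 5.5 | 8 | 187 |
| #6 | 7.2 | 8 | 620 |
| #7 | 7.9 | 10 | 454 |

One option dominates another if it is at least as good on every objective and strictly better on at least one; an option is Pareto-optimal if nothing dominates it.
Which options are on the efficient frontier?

#2, #3, #4, #5, #6, #7

#1: dominated by #3 (density 5.3≤6.5, corrosion resistance 7≥5, yield strength 576≥456).
#2: not dominated.
#3: not dominated.
#4: not dominated (best density).
#5: not dominated.
#6: not dominated (best yield strength).
#7: not dominated (best corrosion resistance).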